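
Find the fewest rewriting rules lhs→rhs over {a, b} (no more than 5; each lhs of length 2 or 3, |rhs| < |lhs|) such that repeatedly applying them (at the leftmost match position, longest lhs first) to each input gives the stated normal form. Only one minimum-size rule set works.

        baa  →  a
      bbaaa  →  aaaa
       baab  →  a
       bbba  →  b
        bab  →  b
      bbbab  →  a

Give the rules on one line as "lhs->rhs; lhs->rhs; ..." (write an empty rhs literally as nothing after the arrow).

  | baa => a
  | bbaaa => aaaa
  | baab => ab => a
  | bbba => aba => b

ab->a; aba->b; ba->; bb->a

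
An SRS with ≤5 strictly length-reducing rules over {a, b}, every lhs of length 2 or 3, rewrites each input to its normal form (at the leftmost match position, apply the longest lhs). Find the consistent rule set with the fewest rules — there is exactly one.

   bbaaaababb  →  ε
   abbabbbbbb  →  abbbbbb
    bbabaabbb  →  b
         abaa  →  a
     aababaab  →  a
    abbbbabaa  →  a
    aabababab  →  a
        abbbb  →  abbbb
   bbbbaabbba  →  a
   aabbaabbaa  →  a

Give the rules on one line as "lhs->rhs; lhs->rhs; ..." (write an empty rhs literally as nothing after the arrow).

  | bbaaaababb => baaaababb => aaaababb => aaababb => aababb => baabb => aabb => bab => ε
  | abbabbbbbb => abbbbbb
  | bbabaabbb => baabbb => aabbb => babb => b
  | abaa => aaa => aa => a

aa->a; aab->ba; ba->a; bab->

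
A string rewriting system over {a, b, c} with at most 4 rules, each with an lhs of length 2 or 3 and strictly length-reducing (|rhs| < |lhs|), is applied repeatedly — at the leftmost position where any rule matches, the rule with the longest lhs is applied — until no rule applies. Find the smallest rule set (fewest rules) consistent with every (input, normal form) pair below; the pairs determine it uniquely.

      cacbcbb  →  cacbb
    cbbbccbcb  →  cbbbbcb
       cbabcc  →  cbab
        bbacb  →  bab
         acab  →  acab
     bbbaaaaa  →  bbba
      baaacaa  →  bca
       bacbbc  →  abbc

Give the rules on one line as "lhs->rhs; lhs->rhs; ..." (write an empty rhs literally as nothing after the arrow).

aa->c; bac->a; cbc->c; cc->

  | cacbcbb => cacbb
  | cbbbccbcb => cbbbbcb
  | cbabcc => cbab
  | bbacb => bab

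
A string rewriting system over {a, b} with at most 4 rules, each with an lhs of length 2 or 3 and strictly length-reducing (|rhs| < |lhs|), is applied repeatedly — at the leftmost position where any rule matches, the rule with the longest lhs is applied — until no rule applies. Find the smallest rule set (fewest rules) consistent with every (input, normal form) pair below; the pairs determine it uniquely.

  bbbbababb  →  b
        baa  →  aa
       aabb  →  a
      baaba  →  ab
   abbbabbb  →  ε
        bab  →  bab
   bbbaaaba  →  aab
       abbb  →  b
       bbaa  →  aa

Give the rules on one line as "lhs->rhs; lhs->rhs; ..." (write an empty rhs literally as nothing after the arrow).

  | bbbbababb => bbababb => ababb => bbb => b
  | baa => aa
  | aabb => a
  | baaba => aaba => ab

aba->b; abb->; baa->aa; bb->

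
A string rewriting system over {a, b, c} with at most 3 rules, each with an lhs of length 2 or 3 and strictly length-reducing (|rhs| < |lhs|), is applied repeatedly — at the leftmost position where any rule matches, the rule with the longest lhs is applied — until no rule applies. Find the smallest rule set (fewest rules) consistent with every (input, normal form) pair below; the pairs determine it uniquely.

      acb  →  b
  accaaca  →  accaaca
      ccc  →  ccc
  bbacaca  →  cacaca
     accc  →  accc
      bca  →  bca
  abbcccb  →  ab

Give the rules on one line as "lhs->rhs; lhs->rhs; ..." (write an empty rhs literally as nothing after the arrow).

  | acb => b
  | accaaca
  | ccc
  | bbacaca => cacaca

acb->b; bb->c; ccb->b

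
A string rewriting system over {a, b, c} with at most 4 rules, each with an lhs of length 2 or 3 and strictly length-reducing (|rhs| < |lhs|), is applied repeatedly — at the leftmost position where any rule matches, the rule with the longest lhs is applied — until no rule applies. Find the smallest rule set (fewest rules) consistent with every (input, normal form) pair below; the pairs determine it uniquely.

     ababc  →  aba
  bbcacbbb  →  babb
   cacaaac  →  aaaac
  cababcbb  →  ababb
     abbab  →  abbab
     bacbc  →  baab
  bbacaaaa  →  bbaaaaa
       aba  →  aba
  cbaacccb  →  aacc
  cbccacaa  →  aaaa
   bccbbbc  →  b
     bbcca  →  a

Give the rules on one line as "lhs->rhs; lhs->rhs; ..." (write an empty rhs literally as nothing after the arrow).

  | ababc => aba
  | bbcacbbb => bacbbb => babb
  | cacaaac => acaaac => aaaac
  | cababcbb => ababcbb => ababb

bc->; ca->a; cb->; cbc->ab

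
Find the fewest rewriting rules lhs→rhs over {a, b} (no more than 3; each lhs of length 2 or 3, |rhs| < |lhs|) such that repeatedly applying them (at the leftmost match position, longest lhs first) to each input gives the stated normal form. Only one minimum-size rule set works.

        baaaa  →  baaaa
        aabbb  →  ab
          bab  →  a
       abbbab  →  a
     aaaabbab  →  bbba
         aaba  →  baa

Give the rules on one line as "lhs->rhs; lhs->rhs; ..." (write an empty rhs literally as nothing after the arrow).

aab->ba; abb->; bab->a

  | baaaa
  | aabbb => babb => ab
  | bab => a
  | abbbab => bab => a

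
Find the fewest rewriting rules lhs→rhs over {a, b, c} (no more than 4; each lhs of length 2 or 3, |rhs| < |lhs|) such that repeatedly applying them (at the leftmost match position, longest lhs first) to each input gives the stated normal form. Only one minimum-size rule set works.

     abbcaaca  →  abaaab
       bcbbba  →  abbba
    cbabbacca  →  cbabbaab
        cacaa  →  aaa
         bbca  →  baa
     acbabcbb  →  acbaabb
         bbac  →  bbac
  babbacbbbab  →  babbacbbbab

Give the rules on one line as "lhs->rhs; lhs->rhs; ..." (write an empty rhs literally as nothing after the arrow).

bc->a; ca->b; cca->ab

  | abbcaaca => abaaaca => abaaab
  | bcbbba => abbba
  | cbabbacca => cbabbaab
  | cacaa => bcaa => aaa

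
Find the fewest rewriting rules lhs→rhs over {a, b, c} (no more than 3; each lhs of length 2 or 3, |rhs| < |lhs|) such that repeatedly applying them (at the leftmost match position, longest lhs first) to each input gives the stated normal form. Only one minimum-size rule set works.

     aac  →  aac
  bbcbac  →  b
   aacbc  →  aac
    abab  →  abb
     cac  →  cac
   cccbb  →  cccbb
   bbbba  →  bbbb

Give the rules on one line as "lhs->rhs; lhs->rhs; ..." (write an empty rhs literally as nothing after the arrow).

  | aac
  | bbcbac => bbac => bbc => b
  | aacbc => aac
  | abab => abb

ba->b; bc->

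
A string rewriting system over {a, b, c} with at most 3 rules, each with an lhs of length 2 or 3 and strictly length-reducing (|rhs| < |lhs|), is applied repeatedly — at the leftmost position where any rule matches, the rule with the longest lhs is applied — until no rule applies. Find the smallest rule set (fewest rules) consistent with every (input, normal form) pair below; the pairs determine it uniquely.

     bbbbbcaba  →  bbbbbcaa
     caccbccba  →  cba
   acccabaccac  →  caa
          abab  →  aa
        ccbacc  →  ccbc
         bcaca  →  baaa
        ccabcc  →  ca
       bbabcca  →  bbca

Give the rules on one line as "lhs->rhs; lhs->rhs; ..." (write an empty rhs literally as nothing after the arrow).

  | bbbbbcaba => bbbbbcaa
  | caccbccba => aacbccba => abccba => accba => cba
  | acccabaccac => ccabaccac => ccaaccac => ccacac => caaac => caa
  | abab => aab => aa

ab->a; ac->; cac->aa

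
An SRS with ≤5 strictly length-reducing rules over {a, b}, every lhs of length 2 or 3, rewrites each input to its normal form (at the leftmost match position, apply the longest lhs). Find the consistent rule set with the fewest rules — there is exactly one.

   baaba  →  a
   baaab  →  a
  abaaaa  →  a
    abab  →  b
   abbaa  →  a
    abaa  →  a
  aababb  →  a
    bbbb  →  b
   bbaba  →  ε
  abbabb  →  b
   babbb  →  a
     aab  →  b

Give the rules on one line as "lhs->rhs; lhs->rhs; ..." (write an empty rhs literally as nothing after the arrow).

aa->; ab->a; ba->a; bb->b

  | baaba => aaba => ba => a
  | baaab => aaab => ab => a
  | abaaaa => aaaaa => aaa => a
  | abab => aab => b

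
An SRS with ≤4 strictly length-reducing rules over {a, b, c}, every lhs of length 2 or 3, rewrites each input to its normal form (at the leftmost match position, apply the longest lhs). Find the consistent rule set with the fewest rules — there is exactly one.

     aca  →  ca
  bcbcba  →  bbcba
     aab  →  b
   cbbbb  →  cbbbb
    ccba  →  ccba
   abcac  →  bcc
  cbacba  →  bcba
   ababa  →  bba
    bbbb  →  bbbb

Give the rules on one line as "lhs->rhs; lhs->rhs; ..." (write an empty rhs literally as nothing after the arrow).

  | aca => ca
  | bcbcba => bbcba
  | aab => ab => b
  | cbbbb

ab->b; ac->c; cbc->bc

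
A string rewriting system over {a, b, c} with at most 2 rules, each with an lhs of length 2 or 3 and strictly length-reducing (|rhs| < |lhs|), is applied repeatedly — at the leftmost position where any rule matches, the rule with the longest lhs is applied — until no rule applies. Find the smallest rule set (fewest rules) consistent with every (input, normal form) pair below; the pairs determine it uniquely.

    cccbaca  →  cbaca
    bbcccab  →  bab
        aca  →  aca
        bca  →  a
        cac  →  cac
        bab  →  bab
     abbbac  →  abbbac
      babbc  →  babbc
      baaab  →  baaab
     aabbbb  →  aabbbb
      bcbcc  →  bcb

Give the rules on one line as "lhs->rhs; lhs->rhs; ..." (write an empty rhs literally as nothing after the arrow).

  | cccbaca => cbaca
  | bbcccab => bbcab => bab
  | aca
  | bca => a

bca->a; cc->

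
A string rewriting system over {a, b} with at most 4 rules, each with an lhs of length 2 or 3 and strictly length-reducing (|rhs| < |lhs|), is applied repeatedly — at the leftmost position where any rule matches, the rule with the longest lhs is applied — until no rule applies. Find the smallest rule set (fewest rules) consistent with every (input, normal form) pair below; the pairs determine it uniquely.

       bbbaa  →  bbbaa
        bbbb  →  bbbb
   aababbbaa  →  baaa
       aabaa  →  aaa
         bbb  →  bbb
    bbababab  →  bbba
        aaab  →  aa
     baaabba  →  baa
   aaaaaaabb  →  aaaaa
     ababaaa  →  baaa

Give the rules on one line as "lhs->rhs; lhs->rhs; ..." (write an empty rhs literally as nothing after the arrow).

  | bbbaa
  | bbbb
  | aababbbaa => aabbbaa => abbaa => baaa
  | aabaa => aaa

aab->a; ab->a; aba->; abb->ba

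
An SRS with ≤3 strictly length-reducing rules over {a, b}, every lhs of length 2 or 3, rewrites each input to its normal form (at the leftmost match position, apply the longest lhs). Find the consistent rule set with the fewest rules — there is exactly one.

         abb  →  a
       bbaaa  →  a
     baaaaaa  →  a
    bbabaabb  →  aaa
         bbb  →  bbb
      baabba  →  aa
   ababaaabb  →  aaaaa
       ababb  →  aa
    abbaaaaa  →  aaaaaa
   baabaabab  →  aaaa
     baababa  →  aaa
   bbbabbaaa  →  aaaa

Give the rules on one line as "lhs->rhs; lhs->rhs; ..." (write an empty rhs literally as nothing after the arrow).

  | abb => ab => a
  | bbaaa => bbaa => bba => ba => a
  | baaaaaa => baaaaa => baaaa => baaa => baa => ba => a
  | bbabaabb => babaabb => abaabb => aaabb => aaab => aaa

ab->a; ba->a; baa->ba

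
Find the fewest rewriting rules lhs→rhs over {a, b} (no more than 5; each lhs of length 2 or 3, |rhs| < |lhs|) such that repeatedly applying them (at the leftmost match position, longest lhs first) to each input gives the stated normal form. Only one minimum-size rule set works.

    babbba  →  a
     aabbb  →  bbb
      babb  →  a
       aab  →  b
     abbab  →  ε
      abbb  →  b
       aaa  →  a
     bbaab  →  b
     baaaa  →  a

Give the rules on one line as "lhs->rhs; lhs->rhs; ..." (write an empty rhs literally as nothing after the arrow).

aa->; ab->; abb->aa; baa->a

  | babbba => baaba => aba => a
  | aabbb => bbb
  | babb => baa => a
  | aab => b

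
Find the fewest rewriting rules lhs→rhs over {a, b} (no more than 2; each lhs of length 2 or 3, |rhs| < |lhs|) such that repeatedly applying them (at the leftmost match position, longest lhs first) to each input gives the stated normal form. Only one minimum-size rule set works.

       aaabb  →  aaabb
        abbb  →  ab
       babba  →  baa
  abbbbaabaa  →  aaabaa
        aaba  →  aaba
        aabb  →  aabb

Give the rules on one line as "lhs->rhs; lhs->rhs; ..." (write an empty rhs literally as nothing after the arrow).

  | aaabb
  | abbb => ab
  | babba => baa
  | abbbbaabaa => abbaabaa => aaabaa

bba->a; bbb->b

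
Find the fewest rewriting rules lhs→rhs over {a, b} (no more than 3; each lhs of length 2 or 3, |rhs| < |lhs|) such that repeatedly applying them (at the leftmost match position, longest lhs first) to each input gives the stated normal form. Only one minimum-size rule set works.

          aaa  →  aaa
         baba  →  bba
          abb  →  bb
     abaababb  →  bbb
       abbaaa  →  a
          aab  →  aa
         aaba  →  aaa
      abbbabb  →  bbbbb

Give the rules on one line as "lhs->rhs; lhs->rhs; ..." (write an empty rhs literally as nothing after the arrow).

aab->aa; ab->b; baa->a

  | aaa
  | baba => bba
  | abb => bb
  | abaababb => baababb => ababb => babb => bbb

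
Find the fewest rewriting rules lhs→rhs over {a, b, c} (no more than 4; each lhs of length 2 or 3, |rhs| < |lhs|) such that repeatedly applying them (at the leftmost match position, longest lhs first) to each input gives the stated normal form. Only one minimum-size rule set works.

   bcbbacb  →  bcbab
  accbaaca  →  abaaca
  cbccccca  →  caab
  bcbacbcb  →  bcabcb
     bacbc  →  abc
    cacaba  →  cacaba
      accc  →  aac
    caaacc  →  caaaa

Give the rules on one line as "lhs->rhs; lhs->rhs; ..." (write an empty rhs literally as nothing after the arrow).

  | bcbbacb => bcbab
  | accbaaca => abaaca
  | cbccccca => cbaccca => cacca => caab
  | bcbacbcb => bcabcb

bac->a; cc->a; cca->ab; ccb->b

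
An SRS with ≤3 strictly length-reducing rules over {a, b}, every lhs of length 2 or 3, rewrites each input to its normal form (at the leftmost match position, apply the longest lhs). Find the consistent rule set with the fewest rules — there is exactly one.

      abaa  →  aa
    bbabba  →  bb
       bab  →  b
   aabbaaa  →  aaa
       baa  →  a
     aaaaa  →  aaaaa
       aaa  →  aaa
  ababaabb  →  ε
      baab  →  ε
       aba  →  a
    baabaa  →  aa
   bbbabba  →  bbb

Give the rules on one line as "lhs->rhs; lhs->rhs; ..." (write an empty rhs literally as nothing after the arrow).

ab->; ba->

  | abaa => aa
  | bbabba => bbba => bb
  | bab => b
  | aabbaaa => abaaa => aaa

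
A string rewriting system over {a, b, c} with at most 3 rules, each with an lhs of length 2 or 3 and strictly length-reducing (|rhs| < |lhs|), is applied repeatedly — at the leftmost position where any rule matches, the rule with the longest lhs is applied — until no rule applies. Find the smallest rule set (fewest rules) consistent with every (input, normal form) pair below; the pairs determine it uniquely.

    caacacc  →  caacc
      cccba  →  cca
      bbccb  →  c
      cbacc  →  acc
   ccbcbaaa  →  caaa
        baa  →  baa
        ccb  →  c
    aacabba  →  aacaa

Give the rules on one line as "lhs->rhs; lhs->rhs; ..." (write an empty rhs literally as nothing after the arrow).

  | caacacc => caacc
  | cccba => cca
  | bbccb => ccb => c
  | cbacc => acc

bb->; cac->c; cb->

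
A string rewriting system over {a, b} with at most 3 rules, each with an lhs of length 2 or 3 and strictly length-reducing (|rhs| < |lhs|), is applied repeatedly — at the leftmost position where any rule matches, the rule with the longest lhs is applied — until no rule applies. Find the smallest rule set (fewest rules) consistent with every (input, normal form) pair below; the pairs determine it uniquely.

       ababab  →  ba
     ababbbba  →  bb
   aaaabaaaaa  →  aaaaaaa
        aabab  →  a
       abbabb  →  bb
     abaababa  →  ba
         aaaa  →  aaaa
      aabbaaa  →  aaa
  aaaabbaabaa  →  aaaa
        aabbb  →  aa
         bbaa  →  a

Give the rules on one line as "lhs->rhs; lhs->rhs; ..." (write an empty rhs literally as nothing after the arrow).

ab->a; aba->; bba->

  | ababab => bab => ba
  | ababbbba => bbbba => bb
  | aaaabaaaaa => aaaaaaa
  | aabab => ab => a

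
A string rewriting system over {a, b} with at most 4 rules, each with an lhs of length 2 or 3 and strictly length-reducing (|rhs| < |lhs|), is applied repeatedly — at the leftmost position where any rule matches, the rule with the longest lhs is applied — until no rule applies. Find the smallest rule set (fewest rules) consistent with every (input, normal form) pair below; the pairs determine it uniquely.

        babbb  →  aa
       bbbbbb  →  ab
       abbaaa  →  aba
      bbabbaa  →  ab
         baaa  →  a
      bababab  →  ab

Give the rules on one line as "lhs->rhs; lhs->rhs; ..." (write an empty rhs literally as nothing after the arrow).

  | babbb => abb => aa
  | bbbbbb => abbbb => aabb => aaa => ab
  | abbaaa => aaaa => aba
  | bbabbaa => abbaa => aaa => ab

aaa->ab; bab->a; bb->a; bba->a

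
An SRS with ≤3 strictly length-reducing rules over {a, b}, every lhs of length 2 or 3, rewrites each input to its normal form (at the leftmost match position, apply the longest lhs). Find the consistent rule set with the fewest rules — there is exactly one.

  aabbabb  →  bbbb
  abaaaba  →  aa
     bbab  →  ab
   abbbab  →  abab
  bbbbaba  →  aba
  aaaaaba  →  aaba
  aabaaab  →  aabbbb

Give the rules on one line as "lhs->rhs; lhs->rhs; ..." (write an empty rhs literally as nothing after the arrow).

aaa->bb; bba->a

  | aabbabb => aaabb => bbbb
  | abaaaba => abbbba => abba => aa
  | bbab => ab
  | abbbab => abab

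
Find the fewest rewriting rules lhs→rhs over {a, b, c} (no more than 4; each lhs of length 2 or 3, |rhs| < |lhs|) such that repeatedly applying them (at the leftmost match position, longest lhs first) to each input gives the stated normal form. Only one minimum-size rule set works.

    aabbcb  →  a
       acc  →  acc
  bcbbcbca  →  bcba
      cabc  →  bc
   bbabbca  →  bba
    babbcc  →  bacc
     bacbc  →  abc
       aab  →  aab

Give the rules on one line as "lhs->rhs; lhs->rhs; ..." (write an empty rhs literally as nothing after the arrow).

abb->a; acb->ca; bca->ab; ca->

  | aabbcb => aacb => aca => a
  | acc
  | bcbbcbca => bcbbcab => bcbabb => bcba
  | cabc => bc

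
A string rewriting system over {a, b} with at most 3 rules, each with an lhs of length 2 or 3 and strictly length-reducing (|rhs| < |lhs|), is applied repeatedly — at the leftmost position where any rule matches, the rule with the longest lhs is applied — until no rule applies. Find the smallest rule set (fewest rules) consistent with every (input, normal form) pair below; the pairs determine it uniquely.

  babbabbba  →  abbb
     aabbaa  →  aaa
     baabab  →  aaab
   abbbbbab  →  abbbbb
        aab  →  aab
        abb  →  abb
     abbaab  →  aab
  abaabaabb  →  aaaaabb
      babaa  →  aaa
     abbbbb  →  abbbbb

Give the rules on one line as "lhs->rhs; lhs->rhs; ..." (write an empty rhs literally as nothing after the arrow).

  | babbabbba => abbabbba => abbbba => abbb
  | aabbaa => aaba => aaa
  | baabab => aabab => aaab
  | abbbbbab => abbbbb

ba->a; bba->b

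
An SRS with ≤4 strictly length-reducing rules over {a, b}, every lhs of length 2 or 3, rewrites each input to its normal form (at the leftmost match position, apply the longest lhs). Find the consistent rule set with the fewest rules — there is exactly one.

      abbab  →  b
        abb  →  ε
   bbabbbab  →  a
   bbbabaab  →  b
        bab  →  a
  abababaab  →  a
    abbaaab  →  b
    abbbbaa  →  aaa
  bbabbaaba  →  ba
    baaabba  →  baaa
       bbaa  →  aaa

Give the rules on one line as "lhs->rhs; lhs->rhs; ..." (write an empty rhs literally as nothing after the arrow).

  | abbab => ab => b
  | abb => ε
  | bbabbbab => aabbbab => abab => bab => bb => a
  | bbbabaab => ababaab => babaab => bbaab => aaab => aab => ab => b

ab->b; abb->; bb->a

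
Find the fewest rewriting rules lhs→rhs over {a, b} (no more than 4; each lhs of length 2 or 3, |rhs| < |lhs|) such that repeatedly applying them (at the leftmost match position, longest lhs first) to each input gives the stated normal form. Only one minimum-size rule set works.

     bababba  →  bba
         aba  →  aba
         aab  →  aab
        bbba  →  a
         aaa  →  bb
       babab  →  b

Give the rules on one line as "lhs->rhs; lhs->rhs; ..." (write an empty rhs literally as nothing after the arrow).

  | bababba => babba => bba
  | aba
  | aab
  | bbba => a

aaa->bb; bab->b; bbb->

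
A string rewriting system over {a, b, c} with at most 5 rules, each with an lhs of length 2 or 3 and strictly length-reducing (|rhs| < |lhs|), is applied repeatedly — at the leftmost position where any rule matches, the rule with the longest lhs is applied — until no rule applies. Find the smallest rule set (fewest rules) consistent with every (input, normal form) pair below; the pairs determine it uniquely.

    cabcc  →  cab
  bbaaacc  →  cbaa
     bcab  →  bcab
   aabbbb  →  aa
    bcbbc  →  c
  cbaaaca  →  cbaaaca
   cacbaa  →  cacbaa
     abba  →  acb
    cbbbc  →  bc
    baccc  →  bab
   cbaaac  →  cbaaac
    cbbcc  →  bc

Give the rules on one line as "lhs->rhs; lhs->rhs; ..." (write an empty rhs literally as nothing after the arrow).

bb->c; bba->cb; cc->; ccc->b

  | cabcc => cab
  | bbaaacc => cbaacc => cbaa
  | bcab
  | aabbbb => aacbb => aacc => aa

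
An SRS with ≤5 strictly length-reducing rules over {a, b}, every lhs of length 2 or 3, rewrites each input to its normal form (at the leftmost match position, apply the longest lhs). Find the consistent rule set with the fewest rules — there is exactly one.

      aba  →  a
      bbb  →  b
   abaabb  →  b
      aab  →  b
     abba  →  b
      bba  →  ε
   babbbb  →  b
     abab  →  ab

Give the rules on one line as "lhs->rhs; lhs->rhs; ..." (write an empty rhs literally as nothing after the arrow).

  | aba => a
  | bbb => bb => b
  | abaabb => aabb => bbb => bb => b
  | aab => bb => b

aa->b; abb->a; ba->; bb->b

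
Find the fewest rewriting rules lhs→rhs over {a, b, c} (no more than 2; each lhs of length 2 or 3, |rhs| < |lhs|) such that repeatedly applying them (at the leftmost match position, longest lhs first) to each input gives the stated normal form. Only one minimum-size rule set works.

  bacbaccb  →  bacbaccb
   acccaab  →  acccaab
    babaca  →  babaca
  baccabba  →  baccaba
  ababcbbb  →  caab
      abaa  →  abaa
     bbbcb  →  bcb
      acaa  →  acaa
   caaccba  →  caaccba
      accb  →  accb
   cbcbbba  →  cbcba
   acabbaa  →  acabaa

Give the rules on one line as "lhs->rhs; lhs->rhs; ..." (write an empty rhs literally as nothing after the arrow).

abc->ca; bb->b

  | bacbaccb
  | acccaab
  | babaca
  | baccabba => baccaba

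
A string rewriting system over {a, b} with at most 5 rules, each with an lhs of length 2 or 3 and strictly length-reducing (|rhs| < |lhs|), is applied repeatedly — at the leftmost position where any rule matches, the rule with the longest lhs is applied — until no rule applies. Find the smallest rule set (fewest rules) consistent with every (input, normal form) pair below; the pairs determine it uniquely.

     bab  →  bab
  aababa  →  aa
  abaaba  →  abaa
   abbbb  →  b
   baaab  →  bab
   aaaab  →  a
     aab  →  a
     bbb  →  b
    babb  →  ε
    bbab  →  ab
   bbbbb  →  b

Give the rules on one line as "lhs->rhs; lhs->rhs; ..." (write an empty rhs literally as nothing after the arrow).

aaa->a; aab->a; abb->b; bb->

  | bab
  | aababa => aaba => aa
  | abaaba => abaa
  | abbbb => bbb => b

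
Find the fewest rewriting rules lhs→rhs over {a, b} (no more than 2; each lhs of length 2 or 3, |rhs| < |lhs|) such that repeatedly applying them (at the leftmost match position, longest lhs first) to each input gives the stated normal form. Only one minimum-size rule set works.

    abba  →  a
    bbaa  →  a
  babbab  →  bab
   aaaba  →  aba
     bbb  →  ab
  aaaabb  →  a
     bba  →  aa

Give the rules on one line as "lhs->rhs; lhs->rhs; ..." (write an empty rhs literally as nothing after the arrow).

aaa->a; bb->a

  | abba => aaa => a
  | bbaa => aaa => a
  | babbab => baaab => bab
  | aaaba => aba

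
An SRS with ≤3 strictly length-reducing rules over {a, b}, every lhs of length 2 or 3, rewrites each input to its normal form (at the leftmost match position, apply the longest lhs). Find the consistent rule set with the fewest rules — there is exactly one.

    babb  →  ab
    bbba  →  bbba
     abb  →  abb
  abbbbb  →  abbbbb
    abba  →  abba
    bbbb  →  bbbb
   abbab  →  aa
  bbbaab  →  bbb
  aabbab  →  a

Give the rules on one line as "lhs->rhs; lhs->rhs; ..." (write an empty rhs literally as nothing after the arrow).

aab->; aba->aa; bab->a

  | babb => ab
  | bbba
  | abb
  | abbbbb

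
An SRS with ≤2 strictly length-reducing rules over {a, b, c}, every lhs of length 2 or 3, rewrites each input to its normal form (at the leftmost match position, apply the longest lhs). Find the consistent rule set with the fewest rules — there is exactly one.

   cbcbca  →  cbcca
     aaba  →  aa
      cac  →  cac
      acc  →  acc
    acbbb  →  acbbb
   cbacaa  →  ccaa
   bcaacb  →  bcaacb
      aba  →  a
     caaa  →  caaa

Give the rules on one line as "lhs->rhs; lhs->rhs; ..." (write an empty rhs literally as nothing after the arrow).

ba->; bcb->bc

  | cbcbca => cbcca
  | aaba => aa
  | cac
  | acc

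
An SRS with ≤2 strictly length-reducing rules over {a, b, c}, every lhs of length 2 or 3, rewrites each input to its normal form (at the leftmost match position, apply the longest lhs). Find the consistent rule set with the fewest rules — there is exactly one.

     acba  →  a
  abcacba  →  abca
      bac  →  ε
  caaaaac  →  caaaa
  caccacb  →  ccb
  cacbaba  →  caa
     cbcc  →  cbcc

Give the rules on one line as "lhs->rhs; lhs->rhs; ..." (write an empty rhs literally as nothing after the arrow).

ac->; ba->a

  | acba => ba => a
  | abcacba => abcba => abca
  | bac => ac => ε
  | caaaaac => caaaa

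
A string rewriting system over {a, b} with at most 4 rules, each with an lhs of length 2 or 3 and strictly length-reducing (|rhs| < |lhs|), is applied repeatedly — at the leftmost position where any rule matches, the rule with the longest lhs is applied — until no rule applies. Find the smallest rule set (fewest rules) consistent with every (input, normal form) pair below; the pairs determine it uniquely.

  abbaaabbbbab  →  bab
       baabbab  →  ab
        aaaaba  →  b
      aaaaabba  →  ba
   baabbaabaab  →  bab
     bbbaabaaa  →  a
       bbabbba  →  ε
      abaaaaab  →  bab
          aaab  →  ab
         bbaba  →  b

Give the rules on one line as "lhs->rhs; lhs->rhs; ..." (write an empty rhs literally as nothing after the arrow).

  | abbaaabbbbab => baaaabbbbab => baaabbbbab => baabbbbab => babbbbab => bbabbab => abbab => baab => bab
  | baabbab => babbab => bbaab => aab => ab
  | aaaaba => aaaba => aaba => aba => b
  | aaaaabba => aaaabba => aaabba => aabba => abba => baa => ba

aa->a; aba->b; abb->ba; bb->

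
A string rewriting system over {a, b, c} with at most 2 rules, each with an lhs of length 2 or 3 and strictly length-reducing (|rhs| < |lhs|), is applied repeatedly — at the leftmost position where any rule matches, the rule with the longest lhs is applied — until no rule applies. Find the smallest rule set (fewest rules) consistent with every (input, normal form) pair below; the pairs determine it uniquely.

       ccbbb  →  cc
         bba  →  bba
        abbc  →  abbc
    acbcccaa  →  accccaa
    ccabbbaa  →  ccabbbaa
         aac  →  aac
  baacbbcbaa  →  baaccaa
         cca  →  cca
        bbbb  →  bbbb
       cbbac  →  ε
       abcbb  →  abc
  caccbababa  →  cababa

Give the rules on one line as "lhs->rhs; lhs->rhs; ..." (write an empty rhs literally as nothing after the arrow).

cac->; cb->c

  | ccbbb => ccbb => ccb => cc
  | bba
  | abbc
  | acbcccaa => accccaa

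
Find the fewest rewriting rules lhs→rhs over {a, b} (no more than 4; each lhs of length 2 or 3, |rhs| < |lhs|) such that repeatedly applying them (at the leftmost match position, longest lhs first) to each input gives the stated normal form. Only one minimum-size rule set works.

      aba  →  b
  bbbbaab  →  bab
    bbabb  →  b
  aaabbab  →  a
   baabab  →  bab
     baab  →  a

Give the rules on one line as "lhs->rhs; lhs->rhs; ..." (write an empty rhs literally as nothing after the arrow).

aa->; aba->b; bb->a; bba->ba

  | aba => b
  | bbbbaab => abbaab => abaab => bab
  | bbabb => babb => baa => b
  | aaabbab => abbab => abab => bb => a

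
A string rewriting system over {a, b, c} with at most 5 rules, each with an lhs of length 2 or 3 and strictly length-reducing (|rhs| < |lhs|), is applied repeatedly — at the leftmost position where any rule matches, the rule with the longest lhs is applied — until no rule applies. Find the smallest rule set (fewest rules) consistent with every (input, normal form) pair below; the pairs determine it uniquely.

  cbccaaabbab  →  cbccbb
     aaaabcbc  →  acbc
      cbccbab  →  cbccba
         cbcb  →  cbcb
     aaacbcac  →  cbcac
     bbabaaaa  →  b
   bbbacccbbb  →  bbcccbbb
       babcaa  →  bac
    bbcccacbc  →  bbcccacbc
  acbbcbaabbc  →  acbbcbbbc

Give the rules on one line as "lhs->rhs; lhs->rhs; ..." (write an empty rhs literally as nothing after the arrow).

aa->; aaa->; ab->a; bba->b

  | cbccaaabbab => cbccbbab => cbccbb
  | aaaabcbc => abcbc => acbc
  | cbccbab => cbccba
  | cbcb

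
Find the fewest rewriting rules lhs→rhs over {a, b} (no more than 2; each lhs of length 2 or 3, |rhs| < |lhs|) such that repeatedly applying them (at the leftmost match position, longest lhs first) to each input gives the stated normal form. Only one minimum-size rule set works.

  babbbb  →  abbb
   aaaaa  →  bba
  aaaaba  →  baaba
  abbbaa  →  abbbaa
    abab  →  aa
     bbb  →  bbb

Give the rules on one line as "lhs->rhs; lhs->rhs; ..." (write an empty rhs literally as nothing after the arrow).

  | babbbb => abbb
  | aaaaa => baaa => bba
  | aaaaba => baaba
  | abbbaa

aaa->ba; bab->a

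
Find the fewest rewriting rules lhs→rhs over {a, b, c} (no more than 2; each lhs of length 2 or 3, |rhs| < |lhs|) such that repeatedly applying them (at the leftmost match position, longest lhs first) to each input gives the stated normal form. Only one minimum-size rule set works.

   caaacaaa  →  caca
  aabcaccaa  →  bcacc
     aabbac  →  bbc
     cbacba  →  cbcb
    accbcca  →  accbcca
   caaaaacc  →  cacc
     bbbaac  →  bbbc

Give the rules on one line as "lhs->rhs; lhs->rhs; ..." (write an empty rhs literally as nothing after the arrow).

aa->; ba->b

  | caaacaaa => cacaaa => caca
  | aabcaccaa => bcaccaa => bcacc
  | aabbac => bbac => bbc
  | cbacba => cbcba => cbcb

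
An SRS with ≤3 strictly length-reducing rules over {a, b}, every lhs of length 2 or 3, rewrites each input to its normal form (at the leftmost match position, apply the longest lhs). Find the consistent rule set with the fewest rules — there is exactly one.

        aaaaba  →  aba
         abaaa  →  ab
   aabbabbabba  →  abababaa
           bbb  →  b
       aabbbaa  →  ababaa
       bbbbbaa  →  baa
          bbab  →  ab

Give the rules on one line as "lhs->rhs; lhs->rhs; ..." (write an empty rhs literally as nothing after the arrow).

  | aaaaba => aba
  | abaaa => ab
  | aabbabbabba => abaabbabba => ababaabba => abababaa
  | bbb => b

aaa->; abb->ba; bb->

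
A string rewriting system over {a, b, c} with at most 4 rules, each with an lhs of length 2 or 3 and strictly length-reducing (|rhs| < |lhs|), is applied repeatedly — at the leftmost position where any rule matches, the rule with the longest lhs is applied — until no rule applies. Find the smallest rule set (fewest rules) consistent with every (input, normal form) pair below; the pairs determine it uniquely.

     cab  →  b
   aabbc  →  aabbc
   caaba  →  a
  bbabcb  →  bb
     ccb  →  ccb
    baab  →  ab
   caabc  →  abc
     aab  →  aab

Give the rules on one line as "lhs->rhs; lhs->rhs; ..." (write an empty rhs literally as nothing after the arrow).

  | cab => b
  | aabbc
  | caaba => aba => a
  | bbabcb => bbcb => bb

ba->; bcb->b; ca->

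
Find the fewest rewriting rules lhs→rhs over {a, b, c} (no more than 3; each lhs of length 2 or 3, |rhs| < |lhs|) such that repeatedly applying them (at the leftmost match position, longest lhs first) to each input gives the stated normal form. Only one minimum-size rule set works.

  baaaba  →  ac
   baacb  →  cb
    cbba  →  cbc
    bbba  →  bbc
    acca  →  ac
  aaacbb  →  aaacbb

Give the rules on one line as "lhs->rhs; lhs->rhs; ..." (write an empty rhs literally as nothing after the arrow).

  | baaaba => caaba => aba => ac
  | baacb => cacb => cb
  | cbba => cbc
  | bbba => bbc

ba->c; ca->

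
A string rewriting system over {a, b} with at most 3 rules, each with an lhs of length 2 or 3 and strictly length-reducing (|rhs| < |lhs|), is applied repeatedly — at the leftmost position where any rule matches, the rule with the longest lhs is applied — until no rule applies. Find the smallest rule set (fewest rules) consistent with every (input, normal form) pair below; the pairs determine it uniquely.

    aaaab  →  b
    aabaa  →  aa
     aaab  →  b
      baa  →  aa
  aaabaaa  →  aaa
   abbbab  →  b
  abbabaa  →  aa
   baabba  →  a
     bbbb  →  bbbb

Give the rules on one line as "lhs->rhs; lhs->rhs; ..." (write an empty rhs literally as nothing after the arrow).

ab->b; ba->a

  | aaaab => aaab => aab => ab => b
  | aabaa => abaa => baa => aa
  | aaab => aab => ab => b
  | baa => aa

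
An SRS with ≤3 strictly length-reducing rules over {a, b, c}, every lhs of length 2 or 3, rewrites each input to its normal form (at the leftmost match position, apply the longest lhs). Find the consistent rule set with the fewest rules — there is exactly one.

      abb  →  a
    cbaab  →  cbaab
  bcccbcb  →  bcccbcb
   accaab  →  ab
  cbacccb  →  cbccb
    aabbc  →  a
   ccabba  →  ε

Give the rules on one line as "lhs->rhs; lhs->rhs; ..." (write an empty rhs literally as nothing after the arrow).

ac->; bb->; ca->

  | abb => a
  | cbaab
  | bcccbcb
  | accaab => caab => ab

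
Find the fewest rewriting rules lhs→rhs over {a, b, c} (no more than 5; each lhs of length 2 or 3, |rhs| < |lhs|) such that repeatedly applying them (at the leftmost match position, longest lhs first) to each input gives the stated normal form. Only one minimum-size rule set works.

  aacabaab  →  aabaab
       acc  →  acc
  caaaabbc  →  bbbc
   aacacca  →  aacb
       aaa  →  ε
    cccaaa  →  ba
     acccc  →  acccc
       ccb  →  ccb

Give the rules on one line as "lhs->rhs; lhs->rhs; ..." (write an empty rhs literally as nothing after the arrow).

  | aacabaab => aabaab
  | acc
  | caaaabbc => baaabbc => bbbc
  | aacacca => aacca => aacb

aaa->; aca->a; ca->b; cba->a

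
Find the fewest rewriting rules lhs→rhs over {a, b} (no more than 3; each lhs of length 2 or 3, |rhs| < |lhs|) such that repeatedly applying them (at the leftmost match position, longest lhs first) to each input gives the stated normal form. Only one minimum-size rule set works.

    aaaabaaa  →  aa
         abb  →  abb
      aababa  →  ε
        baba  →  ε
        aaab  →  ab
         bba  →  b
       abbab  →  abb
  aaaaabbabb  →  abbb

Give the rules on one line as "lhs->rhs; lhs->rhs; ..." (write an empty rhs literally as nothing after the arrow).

aab->b; ba->

  | aaaabaaa => aabaaa => baaa => aa
  | abb
  | aababa => baba => ba => ε
  | baba => ba => ε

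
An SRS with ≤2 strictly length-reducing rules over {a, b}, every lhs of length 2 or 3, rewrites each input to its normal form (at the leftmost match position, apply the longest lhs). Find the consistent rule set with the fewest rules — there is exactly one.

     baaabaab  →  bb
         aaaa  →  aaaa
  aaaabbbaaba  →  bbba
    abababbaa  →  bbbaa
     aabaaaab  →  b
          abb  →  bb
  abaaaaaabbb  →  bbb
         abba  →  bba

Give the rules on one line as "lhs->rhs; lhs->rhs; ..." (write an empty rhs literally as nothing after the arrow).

  | baaabaab => baaab => baab => bab => bb
  | aaaa
  | aaaabbbaaba => aaabbbaaba => aabbbaaba => abbbaaba => bbbaaba => bbba
  | abababbaa => babbaa => bbbaa

ab->b; aba->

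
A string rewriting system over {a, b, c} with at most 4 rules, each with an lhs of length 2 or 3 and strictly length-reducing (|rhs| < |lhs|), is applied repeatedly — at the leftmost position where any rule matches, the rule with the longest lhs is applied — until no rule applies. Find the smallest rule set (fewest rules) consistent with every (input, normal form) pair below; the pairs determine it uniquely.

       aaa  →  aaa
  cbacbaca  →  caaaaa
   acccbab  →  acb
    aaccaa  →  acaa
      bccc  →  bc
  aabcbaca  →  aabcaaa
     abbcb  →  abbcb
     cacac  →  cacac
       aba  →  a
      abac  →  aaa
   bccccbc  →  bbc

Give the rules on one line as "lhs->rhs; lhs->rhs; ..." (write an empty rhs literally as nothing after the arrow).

  | aaa
  | cbacbaca => caabaca => caaaaa
  | acccbab => acbab => acb
  | aaccaa => acaa

aac->a; ba->; bac->aa; cc->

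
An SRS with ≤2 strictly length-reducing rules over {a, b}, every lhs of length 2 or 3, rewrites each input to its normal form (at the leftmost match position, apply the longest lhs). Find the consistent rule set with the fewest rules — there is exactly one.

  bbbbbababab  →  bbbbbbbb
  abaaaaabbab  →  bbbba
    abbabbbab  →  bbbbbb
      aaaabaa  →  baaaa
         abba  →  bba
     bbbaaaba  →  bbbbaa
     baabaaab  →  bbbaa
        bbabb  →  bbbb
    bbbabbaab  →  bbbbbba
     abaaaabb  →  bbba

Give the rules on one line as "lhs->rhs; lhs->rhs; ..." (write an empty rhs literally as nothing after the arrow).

  | bbbbbababab => bbbbbbabab => bbbbbbbab => bbbbbbbb
  | abaaaaabbab => baaaaabbab => baaababab => babaabab => bbaabab => bbbaab => bbbba
  | abbabbbab => bbabbbab => bbbbbab => bbbbbb
  | aaaabaa => aabaaa => baaaa

aab->ba; ab->b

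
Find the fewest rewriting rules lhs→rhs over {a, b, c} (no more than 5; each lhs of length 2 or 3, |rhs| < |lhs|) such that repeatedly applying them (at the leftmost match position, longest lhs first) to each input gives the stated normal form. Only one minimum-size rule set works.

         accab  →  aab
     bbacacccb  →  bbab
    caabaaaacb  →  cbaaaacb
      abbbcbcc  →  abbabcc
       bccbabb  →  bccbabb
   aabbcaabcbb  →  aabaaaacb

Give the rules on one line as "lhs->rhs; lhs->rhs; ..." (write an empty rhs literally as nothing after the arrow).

  | accab => aab
  | bbacacccb => bbaccccb => bbaccb => bbab
  | caabaaaacb => cabaaaacb => cbaaaacb
  | abbbcbcc => abbabcc

acc->a; bbc->ba; bcb->ac; ca->c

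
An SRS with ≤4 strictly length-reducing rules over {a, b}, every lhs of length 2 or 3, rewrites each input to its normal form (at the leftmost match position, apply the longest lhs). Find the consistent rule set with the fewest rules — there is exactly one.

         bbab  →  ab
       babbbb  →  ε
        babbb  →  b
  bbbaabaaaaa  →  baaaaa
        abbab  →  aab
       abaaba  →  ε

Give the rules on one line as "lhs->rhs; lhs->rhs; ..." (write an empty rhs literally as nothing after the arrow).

aba->; bab->b; bb->

  | bbab => ab
  | babbbb => bbbb => bb => ε
  | babbb => bbb => b
  | bbbaabaaaaa => baabaaaaa => baaaaa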